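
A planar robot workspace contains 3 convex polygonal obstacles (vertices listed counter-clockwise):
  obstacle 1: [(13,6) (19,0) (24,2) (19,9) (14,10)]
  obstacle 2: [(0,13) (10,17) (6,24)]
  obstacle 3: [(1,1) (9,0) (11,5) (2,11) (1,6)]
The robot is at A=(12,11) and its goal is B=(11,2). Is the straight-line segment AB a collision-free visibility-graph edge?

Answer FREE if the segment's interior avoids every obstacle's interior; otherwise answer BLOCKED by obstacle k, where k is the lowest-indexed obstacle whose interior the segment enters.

FREE

Obstacle 1 [(13,6) (19,0) (24,2) (19,9) (14,10)]:
  edge (13,6)–(19,0): clear
  edge (19,0)–(24,2): clear
  edge (24,2)–(19,9): clear
  edge (19,9)–(14,10): clear
  edge (14,10)–(13,6): clear
  midpoint (23/2,13/2) outside
  → clear
Obstacle 2 [(0,13) (10,17) (6,24)]:
  edge (0,13)–(10,17): clear
  edge (10,17)–(6,24): clear
  edge (6,24)–(0,13): clear
  midpoint (23/2,13/2) outside
  → clear
Obstacle 3 [(1,1) (9,0) (11,5) (2,11) (1,6)]:
  edge (1,1)–(9,0): clear
  edge (9,0)–(11,5): clear
  edge (11,5)–(2,11): clear
  edge (2,11)–(1,6): clear
  edge (1,6)–(1,1): clear
  midpoint (23/2,13/2) outside
  → clear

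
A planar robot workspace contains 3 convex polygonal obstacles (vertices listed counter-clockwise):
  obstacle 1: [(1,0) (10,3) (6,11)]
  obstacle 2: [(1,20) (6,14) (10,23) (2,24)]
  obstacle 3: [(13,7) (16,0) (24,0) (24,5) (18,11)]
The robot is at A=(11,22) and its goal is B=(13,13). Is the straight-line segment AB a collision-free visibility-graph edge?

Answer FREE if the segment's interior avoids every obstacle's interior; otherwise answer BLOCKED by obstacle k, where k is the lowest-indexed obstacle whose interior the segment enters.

Obstacle 1 [(1,0) (10,3) (6,11)]:
  edge (1,0)–(10,3): clear
  edge (10,3)–(6,11): clear
  edge (6,11)–(1,0): clear
  midpoint (12,35/2) outside
  → clear
Obstacle 2 [(1,20) (6,14) (10,23) (2,24)]:
  edge (1,20)–(6,14): clear
  edge (6,14)–(10,23): clear
  edge (10,23)–(2,24): clear
  edge (2,24)–(1,20): clear
  midpoint (12,35/2) outside
  → clear
Obstacle 3 [(13,7) (16,0) (24,0) (24,5) (18,11)]:
  edge (13,7)–(16,0): clear
  edge (16,0)–(24,0): clear
  edge (24,0)–(24,5): clear
  edge (24,5)–(18,11): clear
  edge (18,11)–(13,7): clear
  midpoint (12,35/2) outside
  → clear

FREE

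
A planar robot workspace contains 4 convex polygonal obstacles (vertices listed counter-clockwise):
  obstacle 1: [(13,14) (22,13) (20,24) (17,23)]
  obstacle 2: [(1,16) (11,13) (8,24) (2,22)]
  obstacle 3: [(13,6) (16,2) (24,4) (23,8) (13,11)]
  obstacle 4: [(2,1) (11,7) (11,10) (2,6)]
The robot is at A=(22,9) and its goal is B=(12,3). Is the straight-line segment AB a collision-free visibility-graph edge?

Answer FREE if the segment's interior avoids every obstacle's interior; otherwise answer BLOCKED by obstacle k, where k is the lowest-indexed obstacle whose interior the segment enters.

Obstacle 1 [(13,14) (22,13) (20,24) (17,23)]:
  edge (13,14)–(22,13): clear
  edge (22,13)–(20,24): clear
  edge (20,24)–(17,23): clear
  edge (17,23)–(13,14): clear
  midpoint (17,6) outside
  → clear
Obstacle 2 [(1,16) (11,13) (8,24) (2,22)]:
  edge (1,16)–(11,13): clear
  edge (11,13)–(8,24): clear
  edge (8,24)–(2,22): clear
  edge (2,22)–(1,16): clear
  midpoint (17,6) outside
  → clear
Obstacle 3 [(13,6) (16,2) (24,4) (23,8) (13,11)]:
  edge (13,6)–(16,2): crosses AB
  edge (16,2)–(24,4): clear
  edge (24,4)–(23,8): clear
  edge (23,8)–(13,11): crosses AB
  edge (13,11)–(13,6): clear
  → BLOCKED
Obstacle 4 [(2,1) (11,7) (11,10) (2,6)]:
  edge (2,1)–(11,7): clear
  edge (11,7)–(11,10): clear
  edge (11,10)–(2,6): clear
  edge (2,6)–(2,1): clear
  midpoint (17,6) outside
  → clear

BLOCKED by obstacle 3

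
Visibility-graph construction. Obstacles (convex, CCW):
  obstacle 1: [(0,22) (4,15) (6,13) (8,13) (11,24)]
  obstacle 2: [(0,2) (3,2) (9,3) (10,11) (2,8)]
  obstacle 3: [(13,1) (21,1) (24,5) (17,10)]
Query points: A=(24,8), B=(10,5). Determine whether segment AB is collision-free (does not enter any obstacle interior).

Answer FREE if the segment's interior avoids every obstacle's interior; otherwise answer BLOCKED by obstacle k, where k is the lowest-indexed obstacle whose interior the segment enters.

BLOCKED by obstacle 3

Obstacle 1 [(0,22) (4,15) (6,13) (8,13) (11,24)]:
  edge (0,22)–(4,15): clear
  edge (4,15)–(6,13): clear
  edge (6,13)–(8,13): clear
  edge (8,13)–(11,24): clear
  edge (11,24)–(0,22): clear
  midpoint (17,13/2) outside
  → clear
Obstacle 2 [(0,2) (3,2) (9,3) (10,11) (2,8)]:
  edge (0,2)–(3,2): clear
  edge (3,2)–(9,3): clear
  edge (9,3)–(10,11): clear
  edge (10,11)–(2,8): clear
  edge (2,8)–(0,2): clear
  midpoint (17,13/2) outside
  → clear
Obstacle 3 [(13,1) (21,1) (24,5) (17,10)]:
  edge (13,1)–(21,1): clear
  edge (21,1)–(24,5): clear
  edge (24,5)–(17,10): crosses AB
  edge (17,10)–(13,1): crosses AB
  → BLOCKED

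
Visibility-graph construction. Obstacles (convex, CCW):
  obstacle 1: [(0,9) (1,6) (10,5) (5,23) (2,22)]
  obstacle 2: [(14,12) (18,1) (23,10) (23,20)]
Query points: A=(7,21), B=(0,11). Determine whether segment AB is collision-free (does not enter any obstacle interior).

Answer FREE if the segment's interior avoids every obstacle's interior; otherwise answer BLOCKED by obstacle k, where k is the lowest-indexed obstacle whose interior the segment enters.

BLOCKED by obstacle 1

Obstacle 1 [(0,9) (1,6) (10,5) (5,23) (2,22)]:
  edge (0,9)–(1,6): clear
  edge (1,6)–(10,5): clear
  edge (10,5)–(5,23): crosses AB
  edge (5,23)–(2,22): clear
  edge (2,22)–(0,9): crosses AB
  → BLOCKED
Obstacle 2 [(14,12) (18,1) (23,10) (23,20)]:
  edge (14,12)–(18,1): clear
  edge (18,1)–(23,10): clear
  edge (23,10)–(23,20): clear
  edge (23,20)–(14,12): clear
  midpoint (7/2,16) outside
  → clear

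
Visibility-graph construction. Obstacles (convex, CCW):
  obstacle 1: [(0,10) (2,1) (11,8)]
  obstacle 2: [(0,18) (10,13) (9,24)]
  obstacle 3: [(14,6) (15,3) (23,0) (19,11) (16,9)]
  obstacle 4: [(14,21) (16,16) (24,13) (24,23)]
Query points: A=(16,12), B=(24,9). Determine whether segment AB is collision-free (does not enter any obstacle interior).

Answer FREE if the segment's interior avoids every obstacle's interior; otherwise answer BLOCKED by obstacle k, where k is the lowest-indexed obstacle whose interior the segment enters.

BLOCKED by obstacle 3

Obstacle 1 [(0,10) (2,1) (11,8)]:
  edge (0,10)–(2,1): clear
  edge (2,1)–(11,8): clear
  edge (11,8)–(0,10): clear
  midpoint (20,21/2) outside
  → clear
Obstacle 2 [(0,18) (10,13) (9,24)]:
  edge (0,18)–(10,13): clear
  edge (10,13)–(9,24): clear
  edge (9,24)–(0,18): clear
  midpoint (20,21/2) outside
  → clear
Obstacle 3 [(14,6) (15,3) (23,0) (19,11) (16,9)]:
  edge (14,6)–(15,3): clear
  edge (15,3)–(23,0): clear
  edge (23,0)–(19,11): crosses AB
  edge (19,11)–(16,9): crosses AB
  edge (16,9)–(14,6): clear
  → BLOCKED
Obstacle 4 [(14,21) (16,16) (24,13) (24,23)]:
  edge (14,21)–(16,16): clear
  edge (16,16)–(24,13): clear
  edge (24,13)–(24,23): clear
  edge (24,23)–(14,21): clear
  midpoint (20,21/2) outside
  → clear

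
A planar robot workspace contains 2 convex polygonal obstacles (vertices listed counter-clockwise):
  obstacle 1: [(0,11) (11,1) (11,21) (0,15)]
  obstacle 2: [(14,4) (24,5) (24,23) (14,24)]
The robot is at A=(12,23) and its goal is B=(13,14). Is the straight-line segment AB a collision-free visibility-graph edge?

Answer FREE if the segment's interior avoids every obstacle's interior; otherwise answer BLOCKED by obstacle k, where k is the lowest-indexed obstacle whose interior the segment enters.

FREE

Obstacle 1 [(0,11) (11,1) (11,21) (0,15)]:
  edge (0,11)–(11,1): clear
  edge (11,1)–(11,21): clear
  edge (11,21)–(0,15): clear
  edge (0,15)–(0,11): clear
  midpoint (25/2,37/2) outside
  → clear
Obstacle 2 [(14,4) (24,5) (24,23) (14,24)]:
  edge (14,4)–(24,5): clear
  edge (24,5)–(24,23): clear
  edge (24,23)–(14,24): clear
  edge (14,24)–(14,4): clear
  midpoint (25/2,37/2) outside
  → clear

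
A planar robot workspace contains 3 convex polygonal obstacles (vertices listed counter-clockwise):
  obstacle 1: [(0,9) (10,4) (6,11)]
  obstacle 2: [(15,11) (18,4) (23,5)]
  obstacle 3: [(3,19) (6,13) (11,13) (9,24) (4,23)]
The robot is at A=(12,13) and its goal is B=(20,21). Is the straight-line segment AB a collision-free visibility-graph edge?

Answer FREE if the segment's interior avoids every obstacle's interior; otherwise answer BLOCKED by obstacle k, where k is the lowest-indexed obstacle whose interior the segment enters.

Obstacle 1 [(0,9) (10,4) (6,11)]:
  edge (0,9)–(10,4): clear
  edge (10,4)–(6,11): clear
  edge (6,11)–(0,9): clear
  midpoint (16,17) outside
  → clear
Obstacle 2 [(15,11) (18,4) (23,5)]:
  edge (15,11)–(18,4): clear
  edge (18,4)–(23,5): clear
  edge (23,5)–(15,11): clear
  midpoint (16,17) outside
  → clear
Obstacle 3 [(3,19) (6,13) (11,13) (9,24) (4,23)]:
  edge (3,19)–(6,13): clear
  edge (6,13)–(11,13): clear
  edge (11,13)–(9,24): clear
  edge (9,24)–(4,23): clear
  edge (4,23)–(3,19): clear
  midpoint (16,17) outside
  → clear

FREE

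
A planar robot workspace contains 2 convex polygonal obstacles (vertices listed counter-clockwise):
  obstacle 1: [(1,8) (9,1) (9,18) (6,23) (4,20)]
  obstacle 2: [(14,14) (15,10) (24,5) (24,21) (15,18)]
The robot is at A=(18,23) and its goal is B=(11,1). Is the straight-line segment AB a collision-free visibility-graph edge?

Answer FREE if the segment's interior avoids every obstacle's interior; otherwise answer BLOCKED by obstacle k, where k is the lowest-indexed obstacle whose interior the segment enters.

Obstacle 1 [(1,8) (9,1) (9,18) (6,23) (4,20)]:
  edge (1,8)–(9,1): clear
  edge (9,1)–(9,18): clear
  edge (9,18)–(6,23): clear
  edge (6,23)–(4,20): clear
  edge (4,20)–(1,8): clear
  midpoint (29/2,12) outside
  → clear
Obstacle 2 [(14,14) (15,10) (24,5) (24,21) (15,18)]:
  edge (14,14)–(15,10): crosses AB
  edge (15,10)–(24,5): clear
  edge (24,5)–(24,21): clear
  edge (24,21)–(15,18): crosses AB
  edge (15,18)–(14,14): clear
  → BLOCKED

BLOCKED by obstacle 2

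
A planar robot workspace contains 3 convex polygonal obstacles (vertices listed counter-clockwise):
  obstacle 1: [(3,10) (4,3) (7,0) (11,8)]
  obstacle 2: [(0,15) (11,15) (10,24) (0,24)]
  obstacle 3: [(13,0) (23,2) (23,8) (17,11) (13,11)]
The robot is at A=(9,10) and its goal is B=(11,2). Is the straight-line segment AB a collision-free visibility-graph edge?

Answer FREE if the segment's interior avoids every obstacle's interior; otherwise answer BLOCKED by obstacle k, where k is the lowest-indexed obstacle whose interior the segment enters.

Obstacle 1 [(3,10) (4,3) (7,0) (11,8)]:
  edge (3,10)–(4,3): clear
  edge (4,3)–(7,0): clear
  edge (7,0)–(11,8): crosses AB
  edge (11,8)–(3,10): crosses AB
  → BLOCKED
Obstacle 2 [(0,15) (11,15) (10,24) (0,24)]:
  edge (0,15)–(11,15): clear
  edge (11,15)–(10,24): clear
  edge (10,24)–(0,24): clear
  edge (0,24)–(0,15): clear
  midpoint (10,6) outside
  → clear
Obstacle 3 [(13,0) (23,2) (23,8) (17,11) (13,11)]:
  edge (13,0)–(23,2): clear
  edge (23,2)–(23,8): clear
  edge (23,8)–(17,11): clear
  edge (17,11)–(13,11): clear
  edge (13,11)–(13,0): clear
  midpoint (10,6) outside
  → clear

BLOCKED by obstacle 1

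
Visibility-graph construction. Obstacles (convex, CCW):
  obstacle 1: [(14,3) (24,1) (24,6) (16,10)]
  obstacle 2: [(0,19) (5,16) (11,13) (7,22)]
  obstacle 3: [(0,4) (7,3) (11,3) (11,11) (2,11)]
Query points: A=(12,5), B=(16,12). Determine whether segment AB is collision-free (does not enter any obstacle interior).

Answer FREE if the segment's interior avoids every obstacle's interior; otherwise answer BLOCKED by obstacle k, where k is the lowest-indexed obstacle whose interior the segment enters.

Obstacle 1 [(14,3) (24,1) (24,6) (16,10)]:
  edge (14,3)–(24,1): clear
  edge (24,1)–(24,6): clear
  edge (24,6)–(16,10): clear
  edge (16,10)–(14,3): clear
  midpoint (14,17/2) outside
  → clear
Obstacle 2 [(0,19) (5,16) (11,13) (7,22)]:
  edge (0,19)–(5,16): clear
  edge (5,16)–(11,13): clear
  edge (11,13)–(7,22): clear
  edge (7,22)–(0,19): clear
  midpoint (14,17/2) outside
  → clear
Obstacle 3 [(0,4) (7,3) (11,3) (11,11) (2,11)]:
  edge (0,4)–(7,3): clear
  edge (7,3)–(11,3): clear
  edge (11,3)–(11,11): clear
  edge (11,11)–(2,11): clear
  edge (2,11)–(0,4): clear
  midpoint (14,17/2) outside
  → clear

FREE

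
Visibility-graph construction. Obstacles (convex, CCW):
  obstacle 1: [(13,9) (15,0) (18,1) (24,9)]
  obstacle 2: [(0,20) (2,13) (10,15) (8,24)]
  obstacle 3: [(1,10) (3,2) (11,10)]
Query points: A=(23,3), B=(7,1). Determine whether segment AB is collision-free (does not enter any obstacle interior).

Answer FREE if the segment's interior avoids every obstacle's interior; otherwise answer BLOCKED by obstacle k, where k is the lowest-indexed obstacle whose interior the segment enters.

Obstacle 1 [(13,9) (15,0) (18,1) (24,9)]:
  edge (13,9)–(15,0): crosses AB
  edge (15,0)–(18,1): clear
  edge (18,1)–(24,9): crosses AB
  edge (24,9)–(13,9): clear
  → BLOCKED
Obstacle 2 [(0,20) (2,13) (10,15) (8,24)]:
  edge (0,20)–(2,13): clear
  edge (2,13)–(10,15): clear
  edge (10,15)–(8,24): clear
  edge (8,24)–(0,20): clear
  midpoint (15,2) outside
  → clear
Obstacle 3 [(1,10) (3,2) (11,10)]:
  edge (1,10)–(3,2): clear
  edge (3,2)–(11,10): clear
  edge (11,10)–(1,10): clear
  midpoint (15,2) outside
  → clear

BLOCKED by obstacle 1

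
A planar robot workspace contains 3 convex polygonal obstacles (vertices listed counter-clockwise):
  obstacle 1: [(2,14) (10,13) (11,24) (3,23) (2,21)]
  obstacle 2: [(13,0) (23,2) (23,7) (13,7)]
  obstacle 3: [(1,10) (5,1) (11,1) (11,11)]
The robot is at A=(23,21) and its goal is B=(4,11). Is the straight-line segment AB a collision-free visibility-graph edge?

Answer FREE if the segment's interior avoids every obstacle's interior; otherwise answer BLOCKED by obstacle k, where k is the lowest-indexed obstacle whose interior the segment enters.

BLOCKED by obstacle 1

Obstacle 1 [(2,14) (10,13) (11,24) (3,23) (2,21)]:
  edge (2,14)–(10,13): crosses AB
  edge (10,13)–(11,24): crosses AB
  edge (11,24)–(3,23): clear
  edge (3,23)–(2,21): clear
  edge (2,21)–(2,14): clear
  → BLOCKED
Obstacle 2 [(13,0) (23,2) (23,7) (13,7)]:
  edge (13,0)–(23,2): clear
  edge (23,2)–(23,7): clear
  edge (23,7)–(13,7): clear
  edge (13,7)–(13,0): clear
  midpoint (27/2,16) outside
  → clear
Obstacle 3 [(1,10) (5,1) (11,1) (11,11)]:
  edge (1,10)–(5,1): clear
  edge (5,1)–(11,1): clear
  edge (11,1)–(11,11): clear
  edge (11,11)–(1,10): clear
  midpoint (27/2,16) outside
  → clear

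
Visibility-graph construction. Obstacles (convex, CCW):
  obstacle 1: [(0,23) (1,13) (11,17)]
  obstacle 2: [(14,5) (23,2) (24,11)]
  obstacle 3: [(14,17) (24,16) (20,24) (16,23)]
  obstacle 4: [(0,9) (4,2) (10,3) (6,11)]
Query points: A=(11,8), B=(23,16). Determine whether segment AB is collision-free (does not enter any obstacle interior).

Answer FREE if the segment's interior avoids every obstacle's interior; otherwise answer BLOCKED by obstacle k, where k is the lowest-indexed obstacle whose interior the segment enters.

Obstacle 1 [(0,23) (1,13) (11,17)]:
  edge (0,23)–(1,13): clear
  edge (1,13)–(11,17): clear
  edge (11,17)–(0,23): clear
  midpoint (17,12) outside
  → clear
Obstacle 2 [(14,5) (23,2) (24,11)]:
  edge (14,5)–(23,2): clear
  edge (23,2)–(24,11): clear
  edge (24,11)–(14,5): clear
  midpoint (17,12) outside
  → clear
Obstacle 3 [(14,17) (24,16) (20,24) (16,23)]:
  edge (14,17)–(24,16): clear
  edge (24,16)–(20,24): clear
  edge (20,24)–(16,23): clear
  edge (16,23)–(14,17): clear
  midpoint (17,12) outside
  → clear
Obstacle 4 [(0,9) (4,2) (10,3) (6,11)]:
  edge (0,9)–(4,2): clear
  edge (4,2)–(10,3): clear
  edge (10,3)–(6,11): clear
  edge (6,11)–(0,9): clear
  midpoint (17,12) outside
  → clear

FREE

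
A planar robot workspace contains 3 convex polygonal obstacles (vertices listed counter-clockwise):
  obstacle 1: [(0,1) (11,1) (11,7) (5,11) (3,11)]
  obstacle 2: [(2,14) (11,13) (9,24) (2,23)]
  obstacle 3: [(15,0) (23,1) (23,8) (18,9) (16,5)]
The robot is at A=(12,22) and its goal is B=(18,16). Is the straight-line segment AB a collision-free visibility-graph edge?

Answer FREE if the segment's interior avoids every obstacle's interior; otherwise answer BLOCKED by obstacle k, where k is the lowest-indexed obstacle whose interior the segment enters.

Obstacle 1 [(0,1) (11,1) (11,7) (5,11) (3,11)]:
  edge (0,1)–(11,1): clear
  edge (11,1)–(11,7): clear
  edge (11,7)–(5,11): clear
  edge (5,11)–(3,11): clear
  edge (3,11)–(0,1): clear
  midpoint (15,19) outside
  → clear
Obstacle 2 [(2,14) (11,13) (9,24) (2,23)]:
  edge (2,14)–(11,13): clear
  edge (11,13)–(9,24): clear
  edge (9,24)–(2,23): clear
  edge (2,23)–(2,14): clear
  midpoint (15,19) outside
  → clear
Obstacle 3 [(15,0) (23,1) (23,8) (18,9) (16,5)]:
  edge (15,0)–(23,1): clear
  edge (23,1)–(23,8): clear
  edge (23,8)–(18,9): clear
  edge (18,9)–(16,5): clear
  edge (16,5)–(15,0): clear
  midpoint (15,19) outside
  → clear

FREE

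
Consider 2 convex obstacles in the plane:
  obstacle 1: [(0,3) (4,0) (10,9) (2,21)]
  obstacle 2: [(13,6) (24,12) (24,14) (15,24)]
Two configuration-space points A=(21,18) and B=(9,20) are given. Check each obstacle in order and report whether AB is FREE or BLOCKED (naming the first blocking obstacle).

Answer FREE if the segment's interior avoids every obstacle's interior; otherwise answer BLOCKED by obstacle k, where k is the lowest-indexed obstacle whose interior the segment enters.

Obstacle 1 [(0,3) (4,0) (10,9) (2,21)]:
  edge (0,3)–(4,0): clear
  edge (4,0)–(10,9): clear
  edge (10,9)–(2,21): clear
  edge (2,21)–(0,3): clear
  midpoint (15,19) outside
  → clear
Obstacle 2 [(13,6) (24,12) (24,14) (15,24)]:
  edge (13,6)–(24,12): clear
  edge (24,12)–(24,14): clear
  edge (24,14)–(15,24): crosses AB
  edge (15,24)–(13,6): crosses AB
  → BLOCKED

BLOCKED by obstacle 2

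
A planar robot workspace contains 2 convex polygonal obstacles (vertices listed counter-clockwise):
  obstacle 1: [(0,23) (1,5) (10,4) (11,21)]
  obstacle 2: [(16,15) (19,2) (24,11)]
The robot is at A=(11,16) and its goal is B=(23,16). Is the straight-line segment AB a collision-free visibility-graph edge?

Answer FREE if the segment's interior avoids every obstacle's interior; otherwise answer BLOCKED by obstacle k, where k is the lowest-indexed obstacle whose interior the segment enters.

Obstacle 1 [(0,23) (1,5) (10,4) (11,21)]:
  edge (0,23)–(1,5): clear
  edge (1,5)–(10,4): clear
  edge (10,4)–(11,21): clear
  edge (11,21)–(0,23): clear
  midpoint (17,16) outside
  → clear
Obstacle 2 [(16,15) (19,2) (24,11)]:
  edge (16,15)–(19,2): clear
  edge (19,2)–(24,11): clear
  edge (24,11)–(16,15): clear
  midpoint (17,16) outside
  → clear

FREE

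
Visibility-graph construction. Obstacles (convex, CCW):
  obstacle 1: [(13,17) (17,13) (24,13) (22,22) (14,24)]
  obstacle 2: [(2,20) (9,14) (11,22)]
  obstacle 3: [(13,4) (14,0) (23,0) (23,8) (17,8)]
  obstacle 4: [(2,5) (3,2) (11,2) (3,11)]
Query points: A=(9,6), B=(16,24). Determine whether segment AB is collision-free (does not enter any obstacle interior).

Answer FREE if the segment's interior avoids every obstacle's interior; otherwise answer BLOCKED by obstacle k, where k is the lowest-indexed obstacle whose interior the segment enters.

Obstacle 1 [(13,17) (17,13) (24,13) (22,22) (14,24)]:
  edge (13,17)–(17,13): crosses AB
  edge (17,13)–(24,13): clear
  edge (24,13)–(22,22): clear
  edge (22,22)–(14,24): crosses AB
  edge (14,24)–(13,17): clear
  → BLOCKED
Obstacle 2 [(2,20) (9,14) (11,22)]:
  edge (2,20)–(9,14): clear
  edge (9,14)–(11,22): clear
  edge (11,22)–(2,20): clear
  midpoint (25/2,15) outside
  → clear
Obstacle 3 [(13,4) (14,0) (23,0) (23,8) (17,8)]:
  edge (13,4)–(14,0): clear
  edge (14,0)–(23,0): clear
  edge (23,0)–(23,8): clear
  edge (23,8)–(17,8): clear
  edge (17,8)–(13,4): clear
  midpoint (25/2,15) outside
  → clear
Obstacle 4 [(2,5) (3,2) (11,2) (3,11)]:
  edge (2,5)–(3,2): clear
  edge (3,2)–(11,2): clear
  edge (11,2)–(3,11): clear
  edge (3,11)–(2,5): clear
  midpoint (25/2,15) outside
  → clear

BLOCKED by obstacle 1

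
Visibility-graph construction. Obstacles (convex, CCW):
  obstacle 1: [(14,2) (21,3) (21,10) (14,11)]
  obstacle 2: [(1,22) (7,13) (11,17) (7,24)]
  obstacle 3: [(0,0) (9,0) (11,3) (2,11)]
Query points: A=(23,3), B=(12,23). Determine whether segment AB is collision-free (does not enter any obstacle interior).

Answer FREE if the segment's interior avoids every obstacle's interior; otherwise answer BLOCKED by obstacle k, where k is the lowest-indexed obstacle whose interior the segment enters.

Obstacle 1 [(14,2) (21,3) (21,10) (14,11)]:
  edge (14,2)–(21,3): clear
  edge (21,3)–(21,10): crosses AB
  edge (21,10)–(14,11): crosses AB
  edge (14,11)–(14,2): clear
  → BLOCKED
Obstacle 2 [(1,22) (7,13) (11,17) (7,24)]:
  edge (1,22)–(7,13): clear
  edge (7,13)–(11,17): clear
  edge (11,17)–(7,24): clear
  edge (7,24)–(1,22): clear
  midpoint (35/2,13) outside
  → clear
Obstacle 3 [(0,0) (9,0) (11,3) (2,11)]:
  edge (0,0)–(9,0): clear
  edge (9,0)–(11,3): clear
  edge (11,3)–(2,11): clear
  edge (2,11)–(0,0): clear
  midpoint (35/2,13) outside
  → clear

BLOCKED by obstacle 1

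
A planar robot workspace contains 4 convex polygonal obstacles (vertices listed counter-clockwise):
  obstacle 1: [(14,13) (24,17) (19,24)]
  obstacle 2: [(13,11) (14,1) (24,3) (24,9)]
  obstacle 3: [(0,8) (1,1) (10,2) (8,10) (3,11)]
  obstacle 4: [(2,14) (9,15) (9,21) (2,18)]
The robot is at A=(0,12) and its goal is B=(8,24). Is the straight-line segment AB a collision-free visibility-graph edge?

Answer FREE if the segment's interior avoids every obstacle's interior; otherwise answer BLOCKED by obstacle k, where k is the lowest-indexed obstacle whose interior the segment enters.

Obstacle 1 [(14,13) (24,17) (19,24)]:
  edge (14,13)–(24,17): clear
  edge (24,17)–(19,24): clear
  edge (19,24)–(14,13): clear
  midpoint (4,18) outside
  → clear
Obstacle 2 [(13,11) (14,1) (24,3) (24,9)]:
  edge (13,11)–(14,1): clear
  edge (14,1)–(24,3): clear
  edge (24,3)–(24,9): clear
  edge (24,9)–(13,11): clear
  midpoint (4,18) outside
  → clear
Obstacle 3 [(0,8) (1,1) (10,2) (8,10) (3,11)]:
  edge (0,8)–(1,1): clear
  edge (1,1)–(10,2): clear
  edge (10,2)–(8,10): clear
  edge (8,10)–(3,11): clear
  edge (3,11)–(0,8): clear
  midpoint (4,18) outside
  → clear
Obstacle 4 [(2,14) (9,15) (9,21) (2,18)]:
  edge (2,14)–(9,15): clear
  edge (9,15)–(9,21): clear
  edge (9,21)–(2,18): crosses AB
  edge (2,18)–(2,14): crosses AB
  → BLOCKED

BLOCKED by obstacle 4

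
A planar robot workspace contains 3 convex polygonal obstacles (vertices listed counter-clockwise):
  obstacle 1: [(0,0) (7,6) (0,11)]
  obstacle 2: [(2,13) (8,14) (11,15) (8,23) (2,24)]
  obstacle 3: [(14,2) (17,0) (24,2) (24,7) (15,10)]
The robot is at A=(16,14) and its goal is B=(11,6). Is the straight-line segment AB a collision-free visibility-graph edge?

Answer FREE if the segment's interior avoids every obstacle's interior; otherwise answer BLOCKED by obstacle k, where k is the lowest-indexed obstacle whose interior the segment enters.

FREE

Obstacle 1 [(0,0) (7,6) (0,11)]:
  edge (0,0)–(7,6): clear
  edge (7,6)–(0,11): clear
  edge (0,11)–(0,0): clear
  midpoint (27/2,10) outside
  → clear
Obstacle 2 [(2,13) (8,14) (11,15) (8,23) (2,24)]:
  edge (2,13)–(8,14): clear
  edge (8,14)–(11,15): clear
  edge (11,15)–(8,23): clear
  edge (8,23)–(2,24): clear
  edge (2,24)–(2,13): clear
  midpoint (27/2,10) outside
  → clear
Obstacle 3 [(14,2) (17,0) (24,2) (24,7) (15,10)]:
  edge (14,2)–(17,0): clear
  edge (17,0)–(24,2): clear
  edge (24,2)–(24,7): clear
  edge (24,7)–(15,10): clear
  edge (15,10)–(14,2): clear
  midpoint (27/2,10) outside
  → clear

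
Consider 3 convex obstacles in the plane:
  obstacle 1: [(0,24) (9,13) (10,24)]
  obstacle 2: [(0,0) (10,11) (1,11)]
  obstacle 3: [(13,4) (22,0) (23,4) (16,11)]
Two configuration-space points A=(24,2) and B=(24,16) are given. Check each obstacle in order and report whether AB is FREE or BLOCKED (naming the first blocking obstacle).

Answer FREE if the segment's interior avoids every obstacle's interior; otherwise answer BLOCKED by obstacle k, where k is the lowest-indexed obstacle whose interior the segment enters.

Obstacle 1 [(0,24) (9,13) (10,24)]:
  edge (0,24)–(9,13): clear
  edge (9,13)–(10,24): clear
  edge (10,24)–(0,24): clear
  midpoint (24,9) outside
  → clear
Obstacle 2 [(0,0) (10,11) (1,11)]:
  edge (0,0)–(10,11): clear
  edge (10,11)–(1,11): clear
  edge (1,11)–(0,0): clear
  midpoint (24,9) outside
  → clear
Obstacle 3 [(13,4) (22,0) (23,4) (16,11)]:
  edge (13,4)–(22,0): clear
  edge (22,0)–(23,4): clear
  edge (23,4)–(16,11): clear
  edge (16,11)–(13,4): clear
  midpoint (24,9) outside
  → clear

FREE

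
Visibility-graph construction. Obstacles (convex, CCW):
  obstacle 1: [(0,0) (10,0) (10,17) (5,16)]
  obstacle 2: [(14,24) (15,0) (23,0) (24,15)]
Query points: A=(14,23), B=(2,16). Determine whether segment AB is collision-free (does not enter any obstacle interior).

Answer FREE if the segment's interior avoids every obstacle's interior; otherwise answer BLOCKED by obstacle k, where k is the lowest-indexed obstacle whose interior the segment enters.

Obstacle 1 [(0,0) (10,0) (10,17) (5,16)]:
  edge (0,0)–(10,0): clear
  edge (10,0)–(10,17): clear
  edge (10,17)–(5,16): clear
  edge (5,16)–(0,0): clear
  midpoint (8,39/2) outside
  → clear
Obstacle 2 [(14,24) (15,0) (23,0) (24,15)]:
  edge (14,24)–(15,0): clear
  edge (15,0)–(23,0): clear
  edge (23,0)–(24,15): clear
  edge (24,15)–(14,24): clear
  midpoint (8,39/2) outside
  → clear

FREE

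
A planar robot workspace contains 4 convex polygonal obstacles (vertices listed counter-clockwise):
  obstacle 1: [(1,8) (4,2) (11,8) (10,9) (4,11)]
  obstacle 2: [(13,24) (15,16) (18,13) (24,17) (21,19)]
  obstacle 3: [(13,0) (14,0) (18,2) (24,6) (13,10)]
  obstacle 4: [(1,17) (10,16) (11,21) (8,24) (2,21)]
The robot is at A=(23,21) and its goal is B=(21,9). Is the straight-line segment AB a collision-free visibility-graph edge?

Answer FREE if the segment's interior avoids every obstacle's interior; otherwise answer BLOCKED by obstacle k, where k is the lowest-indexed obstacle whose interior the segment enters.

BLOCKED by obstacle 2

Obstacle 1 [(1,8) (4,2) (11,8) (10,9) (4,11)]:
  edge (1,8)–(4,2): clear
  edge (4,2)–(11,8): clear
  edge (11,8)–(10,9): clear
  edge (10,9)–(4,11): clear
  edge (4,11)–(1,8): clear
  midpoint (22,15) outside
  → clear
Obstacle 2 [(13,24) (15,16) (18,13) (24,17) (21,19)]:
  edge (13,24)–(15,16): clear
  edge (15,16)–(18,13): clear
  edge (18,13)–(24,17): crosses AB
  edge (24,17)–(21,19): crosses AB
  edge (21,19)–(13,24): clear
  → BLOCKED
Obstacle 3 [(13,0) (14,0) (18,2) (24,6) (13,10)]:
  edge (13,0)–(14,0): clear
  edge (14,0)–(18,2): clear
  edge (18,2)–(24,6): clear
  edge (24,6)–(13,10): clear
  edge (13,10)–(13,0): clear
  midpoint (22,15) outside
  → clear
Obstacle 4 [(1,17) (10,16) (11,21) (8,24) (2,21)]:
  edge (1,17)–(10,16): clear
  edge (10,16)–(11,21): clear
  edge (11,21)–(8,24): clear
  edge (8,24)–(2,21): clear
  edge (2,21)–(1,17): clear
  midpoint (22,15) outside
  → clear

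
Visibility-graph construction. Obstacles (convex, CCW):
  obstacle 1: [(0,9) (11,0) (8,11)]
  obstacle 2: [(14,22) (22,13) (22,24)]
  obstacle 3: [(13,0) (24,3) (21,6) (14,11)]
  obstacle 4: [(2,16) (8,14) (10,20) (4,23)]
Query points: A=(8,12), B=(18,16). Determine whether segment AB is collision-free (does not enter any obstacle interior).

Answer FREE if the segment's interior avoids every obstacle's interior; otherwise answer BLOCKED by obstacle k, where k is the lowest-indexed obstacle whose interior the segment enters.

Obstacle 1 [(0,9) (11,0) (8,11)]:
  edge (0,9)–(11,0): clear
  edge (11,0)–(8,11): clear
  edge (8,11)–(0,9): clear
  midpoint (13,14) outside
  → clear
Obstacle 2 [(14,22) (22,13) (22,24)]:
  edge (14,22)–(22,13): clear
  edge (22,13)–(22,24): clear
  edge (22,24)–(14,22): clear
  midpoint (13,14) outside
  → clear
Obstacle 3 [(13,0) (24,3) (21,6) (14,11)]:
  edge (13,0)–(24,3): clear
  edge (24,3)–(21,6): clear
  edge (21,6)–(14,11): clear
  edge (14,11)–(13,0): clear
  midpoint (13,14) outside
  → clear
Obstacle 4 [(2,16) (8,14) (10,20) (4,23)]:
  edge (2,16)–(8,14): clear
  edge (8,14)–(10,20): clear
  edge (10,20)–(4,23): clear
  edge (4,23)–(2,16): clear
  midpoint (13,14) outside
  → clear

FREE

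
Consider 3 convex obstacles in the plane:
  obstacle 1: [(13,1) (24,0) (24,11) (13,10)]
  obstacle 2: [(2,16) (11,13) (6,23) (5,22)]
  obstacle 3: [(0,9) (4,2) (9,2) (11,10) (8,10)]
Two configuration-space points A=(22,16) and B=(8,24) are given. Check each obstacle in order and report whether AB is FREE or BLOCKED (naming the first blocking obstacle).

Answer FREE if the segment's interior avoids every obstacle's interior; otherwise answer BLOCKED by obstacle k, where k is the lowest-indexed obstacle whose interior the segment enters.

Obstacle 1 [(13,1) (24,0) (24,11) (13,10)]:
  edge (13,1)–(24,0): clear
  edge (24,0)–(24,11): clear
  edge (24,11)–(13,10): clear
  edge (13,10)–(13,1): clear
  midpoint (15,20) outside
  → clear
Obstacle 2 [(2,16) (11,13) (6,23) (5,22)]:
  edge (2,16)–(11,13): clear
  edge (11,13)–(6,23): clear
  edge (6,23)–(5,22): clear
  edge (5,22)–(2,16): clear
  midpoint (15,20) outside
  → clear
Obstacle 3 [(0,9) (4,2) (9,2) (11,10) (8,10)]:
  edge (0,9)–(4,2): clear
  edge (4,2)–(9,2): clear
  edge (9,2)–(11,10): clear
  edge (11,10)–(8,10): clear
  edge (8,10)–(0,9): clear
  midpoint (15,20) outside
  → clear

FREE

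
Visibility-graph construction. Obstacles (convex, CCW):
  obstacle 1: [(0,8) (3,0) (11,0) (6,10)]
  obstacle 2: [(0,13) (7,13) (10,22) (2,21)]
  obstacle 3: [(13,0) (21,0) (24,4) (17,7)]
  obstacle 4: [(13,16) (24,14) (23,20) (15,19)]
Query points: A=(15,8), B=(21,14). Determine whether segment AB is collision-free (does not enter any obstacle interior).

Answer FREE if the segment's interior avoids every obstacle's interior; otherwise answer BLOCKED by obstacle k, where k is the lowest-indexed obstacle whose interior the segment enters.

FREE

Obstacle 1 [(0,8) (3,0) (11,0) (6,10)]:
  edge (0,8)–(3,0): clear
  edge (3,0)–(11,0): clear
  edge (11,0)–(6,10): clear
  edge (6,10)–(0,8): clear
  midpoint (18,11) outside
  → clear
Obstacle 2 [(0,13) (7,13) (10,22) (2,21)]:
  edge (0,13)–(7,13): clear
  edge (7,13)–(10,22): clear
  edge (10,22)–(2,21): clear
  edge (2,21)–(0,13): clear
  midpoint (18,11) outside
  → clear
Obstacle 3 [(13,0) (21,0) (24,4) (17,7)]:
  edge (13,0)–(21,0): clear
  edge (21,0)–(24,4): clear
  edge (24,4)–(17,7): clear
  edge (17,7)–(13,0): clear
  midpoint (18,11) outside
  → clear
Obstacle 4 [(13,16) (24,14) (23,20) (15,19)]:
  edge (13,16)–(24,14): clear
  edge (24,14)–(23,20): clear
  edge (23,20)–(15,19): clear
  edge (15,19)–(13,16): clear
  midpoint (18,11) outside
  → clear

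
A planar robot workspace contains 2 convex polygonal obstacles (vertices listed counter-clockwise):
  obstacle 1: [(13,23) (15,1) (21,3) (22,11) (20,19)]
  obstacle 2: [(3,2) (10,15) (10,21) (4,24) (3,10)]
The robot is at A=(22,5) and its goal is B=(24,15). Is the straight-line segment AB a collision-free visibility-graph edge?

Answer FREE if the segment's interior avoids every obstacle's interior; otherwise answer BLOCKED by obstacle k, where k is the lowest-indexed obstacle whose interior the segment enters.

Obstacle 1 [(13,23) (15,1) (21,3) (22,11) (20,19)]:
  edge (13,23)–(15,1): clear
  edge (15,1)–(21,3): clear
  edge (21,3)–(22,11): clear
  edge (22,11)–(20,19): clear
  edge (20,19)–(13,23): clear
  midpoint (23,10) outside
  → clear
Obstacle 2 [(3,2) (10,15) (10,21) (4,24) (3,10)]:
  edge (3,2)–(10,15): clear
  edge (10,15)–(10,21): clear
  edge (10,21)–(4,24): clear
  edge (4,24)–(3,10): clear
  edge (3,10)–(3,2): clear
  midpoint (23,10) outside
  → clear

FREE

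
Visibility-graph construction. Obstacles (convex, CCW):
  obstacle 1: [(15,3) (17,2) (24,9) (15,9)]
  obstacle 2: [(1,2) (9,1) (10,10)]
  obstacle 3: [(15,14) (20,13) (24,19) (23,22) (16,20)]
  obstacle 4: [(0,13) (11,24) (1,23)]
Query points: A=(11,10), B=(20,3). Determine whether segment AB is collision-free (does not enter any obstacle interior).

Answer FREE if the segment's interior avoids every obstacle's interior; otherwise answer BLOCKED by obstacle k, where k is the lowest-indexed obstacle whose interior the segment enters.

Obstacle 1 [(15,3) (17,2) (24,9) (15,9)]:
  edge (15,3)–(17,2): clear
  edge (17,2)–(24,9): crosses AB
  edge (24,9)–(15,9): clear
  edge (15,9)–(15,3): crosses AB
  → BLOCKED
Obstacle 2 [(1,2) (9,1) (10,10)]:
  edge (1,2)–(9,1): clear
  edge (9,1)–(10,10): clear
  edge (10,10)–(1,2): clear
  midpoint (31/2,13/2) outside
  → clear
Obstacle 3 [(15,14) (20,13) (24,19) (23,22) (16,20)]:
  edge (15,14)–(20,13): clear
  edge (20,13)–(24,19): clear
  edge (24,19)–(23,22): clear
  edge (23,22)–(16,20): clear
  edge (16,20)–(15,14): clear
  midpoint (31/2,13/2) outside
  → clear
Obstacle 4 [(0,13) (11,24) (1,23)]:
  edge (0,13)–(11,24): clear
  edge (11,24)–(1,23): clear
  edge (1,23)–(0,13): clear
  midpoint (31/2,13/2) outside
  → clear

BLOCKED by obstacle 1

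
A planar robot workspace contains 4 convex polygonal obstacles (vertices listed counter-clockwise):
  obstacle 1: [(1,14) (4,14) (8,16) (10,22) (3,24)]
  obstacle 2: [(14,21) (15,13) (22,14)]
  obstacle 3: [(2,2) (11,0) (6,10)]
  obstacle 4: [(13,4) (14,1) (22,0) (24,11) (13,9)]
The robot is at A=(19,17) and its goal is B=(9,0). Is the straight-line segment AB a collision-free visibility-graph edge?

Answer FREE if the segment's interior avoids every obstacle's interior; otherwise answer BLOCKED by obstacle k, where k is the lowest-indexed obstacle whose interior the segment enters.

BLOCKED by obstacle 2

Obstacle 1 [(1,14) (4,14) (8,16) (10,22) (3,24)]:
  edge (1,14)–(4,14): clear
  edge (4,14)–(8,16): clear
  edge (8,16)–(10,22): clear
  edge (10,22)–(3,24): clear
  edge (3,24)–(1,14): clear
  midpoint (14,17/2) outside
  → clear
Obstacle 2 [(14,21) (15,13) (22,14)]:
  edge (14,21)–(15,13): clear
  edge (15,13)–(22,14): crosses AB
  edge (22,14)–(14,21): crosses AB
  → BLOCKED
Obstacle 3 [(2,2) (11,0) (6,10)]:
  edge (2,2)–(11,0): crosses AB
  edge (11,0)–(6,10): crosses AB
  edge (6,10)–(2,2): clear
  → BLOCKED
Obstacle 4 [(13,4) (14,1) (22,0) (24,11) (13,9)]:
  edge (13,4)–(14,1): clear
  edge (14,1)–(22,0): clear
  edge (22,0)–(24,11): clear
  edge (24,11)–(13,9): crosses AB
  edge (13,9)–(13,4): crosses AB
  → BLOCKED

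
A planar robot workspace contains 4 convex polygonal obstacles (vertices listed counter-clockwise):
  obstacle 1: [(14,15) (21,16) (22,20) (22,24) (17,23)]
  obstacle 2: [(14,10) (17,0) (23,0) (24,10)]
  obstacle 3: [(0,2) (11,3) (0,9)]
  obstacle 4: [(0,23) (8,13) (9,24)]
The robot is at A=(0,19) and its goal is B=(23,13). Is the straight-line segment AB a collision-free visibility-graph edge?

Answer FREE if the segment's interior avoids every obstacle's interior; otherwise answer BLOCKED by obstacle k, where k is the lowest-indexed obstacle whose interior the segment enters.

Obstacle 1 [(14,15) (21,16) (22,20) (22,24) (17,23)]:
  edge (14,15)–(21,16): crosses AB
  edge (21,16)–(22,20): clear
  edge (22,20)–(22,24): clear
  edge (22,24)–(17,23): clear
  edge (17,23)–(14,15): crosses AB
  → BLOCKED
Obstacle 2 [(14,10) (17,0) (23,0) (24,10)]:
  edge (14,10)–(17,0): clear
  edge (17,0)–(23,0): clear
  edge (23,0)–(24,10): clear
  edge (24,10)–(14,10): clear
  midpoint (23/2,16) outside
  → clear
Obstacle 3 [(0,2) (11,3) (0,9)]:
  edge (0,2)–(11,3): clear
  edge (11,3)–(0,9): clear
  edge (0,9)–(0,2): clear
  midpoint (23/2,16) outside
  → clear
Obstacle 4 [(0,23) (8,13) (9,24)]:
  edge (0,23)–(8,13): crosses AB
  edge (8,13)–(9,24): crosses AB
  edge (9,24)–(0,23): clear
  → BLOCKED

BLOCKED by obstacle 1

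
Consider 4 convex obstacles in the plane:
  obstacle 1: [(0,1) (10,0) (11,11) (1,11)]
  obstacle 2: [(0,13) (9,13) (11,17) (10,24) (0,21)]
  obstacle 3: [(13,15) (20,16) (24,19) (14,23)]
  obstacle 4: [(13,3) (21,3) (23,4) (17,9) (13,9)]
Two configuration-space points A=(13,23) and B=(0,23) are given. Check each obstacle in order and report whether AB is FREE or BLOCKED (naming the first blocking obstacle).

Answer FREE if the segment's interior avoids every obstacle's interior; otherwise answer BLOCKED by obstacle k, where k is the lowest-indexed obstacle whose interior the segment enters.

Obstacle 1 [(0,1) (10,0) (11,11) (1,11)]:
  edge (0,1)–(10,0): clear
  edge (10,0)–(11,11): clear
  edge (11,11)–(1,11): clear
  edge (1,11)–(0,1): clear
  midpoint (13/2,23) outside
  → clear
Obstacle 2 [(0,13) (9,13) (11,17) (10,24) (0,21)]:
  edge (0,13)–(9,13): clear
  edge (9,13)–(11,17): clear
  edge (11,17)–(10,24): crosses AB
  edge (10,24)–(0,21): crosses AB
  edge (0,21)–(0,13): clear
  → BLOCKED
Obstacle 3 [(13,15) (20,16) (24,19) (14,23)]:
  edge (13,15)–(20,16): clear
  edge (20,16)–(24,19): clear
  edge (24,19)–(14,23): clear
  edge (14,23)–(13,15): clear
  midpoint (13/2,23) outside
  → clear
Obstacle 4 [(13,3) (21,3) (23,4) (17,9) (13,9)]:
  edge (13,3)–(21,3): clear
  edge (21,3)–(23,4): clear
  edge (23,4)–(17,9): clear
  edge (17,9)–(13,9): clear
  edge (13,9)–(13,3): clear
  midpoint (13/2,23) outside
  → clear

BLOCKED by obstacle 2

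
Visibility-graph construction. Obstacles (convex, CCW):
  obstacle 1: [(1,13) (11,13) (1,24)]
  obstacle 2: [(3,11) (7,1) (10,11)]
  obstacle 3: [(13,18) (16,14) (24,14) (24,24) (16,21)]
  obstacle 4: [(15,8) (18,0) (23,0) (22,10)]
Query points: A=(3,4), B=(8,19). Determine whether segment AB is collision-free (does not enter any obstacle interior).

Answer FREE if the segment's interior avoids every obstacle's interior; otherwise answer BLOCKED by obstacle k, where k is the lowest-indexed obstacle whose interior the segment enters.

Obstacle 1 [(1,13) (11,13) (1,24)]:
  edge (1,13)–(11,13): crosses AB
  edge (11,13)–(1,24): crosses AB
  edge (1,24)–(1,13): clear
  → BLOCKED
Obstacle 2 [(3,11) (7,1) (10,11)]:
  edge (3,11)–(7,1): crosses AB
  edge (7,1)–(10,11): clear
  edge (10,11)–(3,11): crosses AB
  → BLOCKED
Obstacle 3 [(13,18) (16,14) (24,14) (24,24) (16,21)]:
  edge (13,18)–(16,14): clear
  edge (16,14)–(24,14): clear
  edge (24,14)–(24,24): clear
  edge (24,24)–(16,21): clear
  edge (16,21)–(13,18): clear
  midpoint (11/2,23/2) outside
  → clear
Obstacle 4 [(15,8) (18,0) (23,0) (22,10)]:
  edge (15,8)–(18,0): clear
  edge (18,0)–(23,0): clear
  edge (23,0)–(22,10): clear
  edge (22,10)–(15,8): clear
  midpoint (11/2,23/2) outside
  → clear

BLOCKED by obstacle 1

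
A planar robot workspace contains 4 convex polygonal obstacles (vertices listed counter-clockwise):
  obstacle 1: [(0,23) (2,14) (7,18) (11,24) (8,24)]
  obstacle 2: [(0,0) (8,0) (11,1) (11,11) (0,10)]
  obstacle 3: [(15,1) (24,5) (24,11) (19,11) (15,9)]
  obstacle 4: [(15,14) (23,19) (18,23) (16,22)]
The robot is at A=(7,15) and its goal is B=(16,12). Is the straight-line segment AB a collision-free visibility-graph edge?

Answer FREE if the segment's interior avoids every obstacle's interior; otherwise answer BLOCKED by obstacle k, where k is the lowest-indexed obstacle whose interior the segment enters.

FREE

Obstacle 1 [(0,23) (2,14) (7,18) (11,24) (8,24)]:
  edge (0,23)–(2,14): clear
  edge (2,14)–(7,18): clear
  edge (7,18)–(11,24): clear
  edge (11,24)–(8,24): clear
  edge (8,24)–(0,23): clear
  midpoint (23/2,27/2) outside
  → clear
Obstacle 2 [(0,0) (8,0) (11,1) (11,11) (0,10)]:
  edge (0,0)–(8,0): clear
  edge (8,0)–(11,1): clear
  edge (11,1)–(11,11): clear
  edge (11,11)–(0,10): clear
  edge (0,10)–(0,0): clear
  midpoint (23/2,27/2) outside
  → clear
Obstacle 3 [(15,1) (24,5) (24,11) (19,11) (15,9)]:
  edge (15,1)–(24,5): clear
  edge (24,5)–(24,11): clear
  edge (24,11)–(19,11): clear
  edge (19,11)–(15,9): clear
  edge (15,9)–(15,1): clear
  midpoint (23/2,27/2) outside
  → clear
Obstacle 4 [(15,14) (23,19) (18,23) (16,22)]:
  edge (15,14)–(23,19): clear
  edge (23,19)–(18,23): clear
  edge (18,23)–(16,22): clear
  edge (16,22)–(15,14): clear
  midpoint (23/2,27/2) outside
  → clear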